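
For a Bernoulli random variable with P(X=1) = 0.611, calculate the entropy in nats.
0.6683 nats

The binary entropy function is:
H(p) = -p log(p) - (1-p) log(1-p)

H(0.611) = -0.611 × log_e(0.611) - 0.389 × log_e(0.389)
H(0.611) = 0.6683 nats

Note: Binary entropy is maximized at p=0.5 (H=1 bit) and minimized at p=0 or p=1 (H=0).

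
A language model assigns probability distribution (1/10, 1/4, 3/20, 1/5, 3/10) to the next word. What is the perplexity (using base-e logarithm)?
4.6855

Perplexity is e^H (or exp(H) for natural log).

First, H = -Σ p log p = 1.5445 nats
Perplexity = e^1.5445 = 4.6855

Interpretation: The model's uncertainty is equivalent to choosing uniformly among 4.7 options.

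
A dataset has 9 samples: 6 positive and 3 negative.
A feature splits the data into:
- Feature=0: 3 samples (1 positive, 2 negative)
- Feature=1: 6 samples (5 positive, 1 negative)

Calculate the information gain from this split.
0.1788 bits

Information Gain = H(Y) - H(Y|Feature)

Before split:
P(positive) = 6/9 = 0.6667
H(Y) = 0.9183 bits

After split:
Feature=0: H = 0.9183 bits (weight = 3/9)
Feature=1: H = 0.6500 bits (weight = 6/9)
H(Y|Feature) = (3/9)×0.9183 + (6/9)×0.6500 = 0.7394 bits

Information Gain = 0.9183 - 0.7394 = 0.1788 bits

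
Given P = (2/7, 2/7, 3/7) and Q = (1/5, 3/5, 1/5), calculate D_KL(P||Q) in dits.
0.0940 dits

KL divergence: D_KL(P||Q) = Σ p(x) log(p(x)/q(x))

Computing term by term:
  x=0: 2/7 × log_10[(2/7)/(1/5)] = 2/7 × 0.1549 = 0.0443
  x=1: 2/7 × log_10[(2/7)/(3/5)] = 2/7 × -0.3222 = -0.0921
  x=2: 3/7 × log_10[(3/7)/(1/5)] = 3/7 × 0.3310 = 0.1419

D_KL(P||Q) = 0.0940 dits

Note: KL divergence is always non-negative and equals 0 iff P = Q.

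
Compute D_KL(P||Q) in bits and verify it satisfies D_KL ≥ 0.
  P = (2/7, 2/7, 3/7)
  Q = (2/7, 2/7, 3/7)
0.0000 bits

KL divergence satisfies the Gibbs inequality: D_KL(P||Q) ≥ 0 for all distributions P, Q.

D_KL(P||Q) = Σ p(x) log(p(x)/q(x))
Term by term:
  x=0: 2/7 × log_2[(2/7)/(2/7)] = 0.0000
  x=1: 2/7 × log_2[(2/7)/(2/7)] = 0.0000
  x=2: 3/7 × log_2[(3/7)/(3/7)] = 0.0000
D_KL(P||Q) = 0.0000 bits

D_KL(P||Q) = 0.0000 ≥ 0 ✓

This non-negativity is a fundamental property: relative entropy cannot be negative because it measures how different Q is from P.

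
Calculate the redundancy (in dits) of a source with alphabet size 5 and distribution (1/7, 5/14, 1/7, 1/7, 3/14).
0.0337 dits

Redundancy measures how far a source is from maximum entropy:
R = H_max - H(X)

Maximum entropy for 5 symbols: H_max = log_10(5) = 0.6990 dits
Actual entropy: H(X) = 0.6652 dits
Redundancy: R = 0.6990 - 0.6652 = 0.0337 dits

This redundancy represents potential for compression: the source could be compressed by 0.0337 dits per symbol.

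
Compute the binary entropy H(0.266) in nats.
0.5792 nats

The binary entropy function is:
H(p) = -p log(p) - (1-p) log(1-p)

H(0.266) = -0.266 × log_e(0.266) - 0.734 × log_e(0.734)
H(0.266) = 0.5792 nats

Note: Binary entropy is maximized at p=0.5 (H=1 bit) and minimized at p=0 or p=1 (H=0).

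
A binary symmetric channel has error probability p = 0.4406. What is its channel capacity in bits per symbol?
0.0102 bits

For a binary symmetric channel (BSC) with error probability p:
Capacity C = 1 - H(p) bits per symbol

where H(p) = -p log₂(p) - (1-p) log₂(1-p) is the binary entropy function.

H(0.4406) = 0.9898 bits
C = 1 - 0.9898 = 0.0102 bits per symbol

This means we can reliably transmit up to 0.0102 bits of information per channel use.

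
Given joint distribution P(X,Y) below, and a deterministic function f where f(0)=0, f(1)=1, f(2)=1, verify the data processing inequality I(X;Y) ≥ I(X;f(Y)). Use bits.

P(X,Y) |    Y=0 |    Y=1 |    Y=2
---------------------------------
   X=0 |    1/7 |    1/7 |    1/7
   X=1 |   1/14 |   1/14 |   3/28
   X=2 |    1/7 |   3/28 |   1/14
I(X;Y) = 0.0228, I(X;f(Y)) = 0.0124, inequality holds: 0.0228 ≥ 0.0124

Data Processing Inequality: For any Markov chain X → Y → Z, we have I(X;Y) ≥ I(X;Z).

Here Z = f(Y) is a deterministic function of Y, forming X → Y → Z.

Original I(X;Y) = 0.0228 bits

After applying f:
P(X,Z) where Z=f(Y):
- P(X,Z=0) = P(X,Y=0)
- P(X,Z=1) = P(X,Y=1) + P(X,Y=2)

I(X;Z) = I(X;f(Y)) = 0.0124 bits

Verification: 0.0228 ≥ 0.0124 ✓

Information cannot be created by processing; the function f can only lose information about X.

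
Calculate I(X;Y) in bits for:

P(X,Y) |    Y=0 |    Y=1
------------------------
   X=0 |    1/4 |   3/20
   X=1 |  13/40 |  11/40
0.0049 bits

Mutual information: I(X;Y) = H(X) + H(Y) - H(X,Y)

Marginals:
P(X) = (2/5, 3/5), H(X) = 0.9710 bits
P(Y) = (23/40, 17/40), H(Y) = 0.9837 bits

Joint entropy: H(X,Y) = 1.9497 bits

I(X;Y) = 0.9710 + 0.9837 - 1.9497 = 0.0049 bits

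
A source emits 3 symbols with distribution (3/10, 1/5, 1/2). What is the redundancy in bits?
0.0995 bits

Redundancy measures how far a source is from maximum entropy:
R = H_max - H(X)

Maximum entropy for 3 symbols: H_max = log_2(3) = 1.5850 bits
Actual entropy: H(X) = 1.4855 bits
Redundancy: R = 1.5850 - 1.4855 = 0.0995 bits

This redundancy represents potential for compression: the source could be compressed by 0.0995 bits per symbol.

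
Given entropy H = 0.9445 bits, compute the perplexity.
1.9245

Perplexity is 2^H (or exp(H) for natural log).

H = 0.9445 bits
Perplexity = 2^0.9445 = 1.9245

Interpretation: The model's uncertainty is equivalent to choosing uniformly among 1.9 options.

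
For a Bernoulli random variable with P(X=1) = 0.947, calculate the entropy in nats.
0.2073 nats

The binary entropy function is:
H(p) = -p log(p) - (1-p) log(1-p)

H(0.947) = -0.947 × log_e(0.947) - 0.053 × log_e(0.053)
H(0.947) = 0.2073 nats

Note: Binary entropy is maximized at p=0.5 (H=1 bit) and minimized at p=0 or p=1 (H=0).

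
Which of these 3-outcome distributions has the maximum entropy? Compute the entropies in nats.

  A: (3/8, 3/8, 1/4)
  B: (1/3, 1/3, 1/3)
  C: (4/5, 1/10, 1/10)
B

For a discrete distribution over n outcomes, entropy is maximized by the uniform distribution.

Computing entropies:
H(A) = 1.0822 nats
H(B) = 1.0986 nats
H(C) = 0.6390 nats

The uniform distribution (where all probabilities equal 1/3) achieves the maximum entropy of log_e(3) = 1.0986 nats.

Distribution B has the highest entropy.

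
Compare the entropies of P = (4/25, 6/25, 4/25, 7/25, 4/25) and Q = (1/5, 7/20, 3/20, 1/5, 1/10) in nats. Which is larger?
P

Computing entropies in nats:
H(P) = 1.5786
H(Q) = 1.5260

Distribution P has higher entropy.

Intuition: The distribution closer to uniform (more spread out) has higher entropy.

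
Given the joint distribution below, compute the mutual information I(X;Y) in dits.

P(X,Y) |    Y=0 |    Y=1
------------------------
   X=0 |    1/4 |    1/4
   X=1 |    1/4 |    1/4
0.0000 dits

Mutual information: I(X;Y) = H(X) + H(Y) - H(X,Y)

Marginals:
P(X) = (1/2, 1/2), H(X) = 0.3010 dits
P(Y) = (1/2, 1/2), H(Y) = 0.3010 dits

Joint entropy: H(X,Y) = 0.6021 dits

I(X;Y) = 0.3010 + 0.3010 - 0.6021 = 0.0000 dits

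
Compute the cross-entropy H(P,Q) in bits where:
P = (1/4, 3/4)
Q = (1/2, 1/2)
1.0000 bits

Cross-entropy: H(P,Q) = -Σ p(x) log q(x)

Alternatively: H(P,Q) = H(P) + D_KL(P||Q)
H(P) = 0.8113 bits
D_KL(P||Q) = 0.1887 bits

H(P,Q) = 0.8113 + 0.1887 = 1.0000 bits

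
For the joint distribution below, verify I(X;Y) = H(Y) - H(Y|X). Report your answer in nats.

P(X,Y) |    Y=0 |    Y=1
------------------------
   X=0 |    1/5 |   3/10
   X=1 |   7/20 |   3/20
I(X;Y) = 0.0462 nats

Mutual information has multiple equivalent forms:
- I(X;Y) = H(X) - H(X|Y)
- I(X;Y) = H(Y) - H(Y|X)
- I(X;Y) = H(X) + H(Y) - H(X,Y)

Computing all quantities:
H(X) = 0.6931, H(Y) = 0.6881, H(X,Y) = 1.3351
H(X|Y) = 0.6469, H(Y|X) = 0.6419

Verification:
H(X) - H(X|Y) = 0.6931 - 0.6469 = 0.0462
H(Y) - H(Y|X) = 0.6881 - 0.6419 = 0.0462
H(X) + H(Y) - H(X,Y) = 0.6931 + 0.6881 - 1.3351 = 0.0462

All forms give I(X;Y) = 0.0462 nats. ✓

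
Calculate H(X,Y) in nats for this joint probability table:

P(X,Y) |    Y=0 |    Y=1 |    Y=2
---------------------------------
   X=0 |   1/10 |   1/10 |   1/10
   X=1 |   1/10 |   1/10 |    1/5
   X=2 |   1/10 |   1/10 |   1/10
2.1640 nats

Joint entropy is H(X,Y) = -Σ_{x,y} p(x,y) log p(x,y).

Summing over all non-zero entries:
H(X,Y) = -[1/10·log_e(1/10) + 1/10·log_e(1/10) + 1/10·log_e(1/10) + 1/10·log_e(1/10) + 1/10·log_e(1/10) + 1/5·log_e(1/5) + 1/10·log_e(1/10) + 1/10·log_e(1/10) + 1/10·log_e(1/10)]
H(X,Y) = 2.1640 nats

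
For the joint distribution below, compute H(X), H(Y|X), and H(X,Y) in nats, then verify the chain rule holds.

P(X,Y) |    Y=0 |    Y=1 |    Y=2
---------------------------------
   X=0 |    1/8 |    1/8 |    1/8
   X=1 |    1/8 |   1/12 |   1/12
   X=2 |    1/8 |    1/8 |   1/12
H(X,Y) = 2.1808, H(X) = 1.0934, H(Y|X) = 1.0874 (all in nats)

Chain rule: H(X,Y) = H(X) + H(Y|X)

Left side — joint entropy directly:
H(X,Y) = -Σ p(x,y) log p(x,y) = 2.1808 nats

Right side — compute H(Y|X) from the conditional distributions:
P(X) = (3/8, 7/24, 1/3), so H(X) = 1.0934 nats
H(Y|X) = Σ_x P(X=x) · H(Y|X=x):
  P(Y|X=0) = (1/3, 1/3, 1/3), H(Y|X=0) = 1.0986, weight P(X=0) = 3/8
  P(Y|X=1) = (3/7, 2/7, 2/7), H(Y|X=1) = 1.0790, weight P(X=1) = 7/24
  P(Y|X=2) = (3/8, 3/8, 1/4), H(Y|X=2) = 1.0822, weight P(X=2) = 1/3
H(Y|X) = 1.0874 nats

H(X) + H(Y|X) = 1.0934 + 1.0874 = 2.1808 nats

Both sides equal 2.1808 nats. ✓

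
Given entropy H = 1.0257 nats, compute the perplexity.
2.7890

Perplexity is e^H (or exp(H) for natural log).

H = 1.0257 nats
Perplexity = e^1.0257 = 2.7890

Interpretation: The model's uncertainty is equivalent to choosing uniformly among 2.8 options.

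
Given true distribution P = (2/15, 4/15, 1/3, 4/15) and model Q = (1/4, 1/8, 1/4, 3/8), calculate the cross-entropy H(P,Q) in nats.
1.4630 nats

Cross-entropy: H(P,Q) = -Σ p(x) log q(x)

Alternatively: H(P,Q) = H(P) + D_KL(P||Q)
H(P) = 1.3398 nats
D_KL(P||Q) = 0.1232 nats

H(P,Q) = 1.3398 + 0.1232 = 1.4630 nats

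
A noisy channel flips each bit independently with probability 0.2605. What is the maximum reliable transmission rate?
0.1725 bits

For a binary symmetric channel (BSC) with error probability p:
Capacity C = 1 - H(p) bits per symbol

where H(p) = -p log₂(p) - (1-p) log₂(1-p) is the binary entropy function.

H(0.2605) = 0.8275 bits
C = 1 - 0.8275 = 0.1725 bits per symbol

This means we can reliably transmit up to 0.1725 bits of information per channel use.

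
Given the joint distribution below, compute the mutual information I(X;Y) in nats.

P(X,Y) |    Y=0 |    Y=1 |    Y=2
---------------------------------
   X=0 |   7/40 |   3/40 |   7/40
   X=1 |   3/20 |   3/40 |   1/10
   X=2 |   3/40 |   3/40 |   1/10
0.0133 nats

Mutual information: I(X;Y) = H(X) + H(Y) - H(X,Y)

Marginals:
P(X) = (17/40, 13/40, 1/4), H(X) = 1.0755 nats
P(Y) = (2/5, 9/40, 3/8), H(Y) = 1.0699 nats

Joint entropy: H(X,Y) = 2.1322 nats

I(X;Y) = 1.0755 + 1.0699 - 2.1322 = 0.0133 nats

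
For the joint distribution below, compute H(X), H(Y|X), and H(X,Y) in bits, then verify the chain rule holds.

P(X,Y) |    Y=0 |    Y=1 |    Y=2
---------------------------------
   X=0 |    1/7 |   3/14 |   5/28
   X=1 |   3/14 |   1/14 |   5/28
H(X,Y) = 2.5131, H(X) = 0.9963, H(Y|X) = 1.5168 (all in bits)

Chain rule: H(X,Y) = H(X) + H(Y|X)

Left side — joint entropy directly:
H(X,Y) = -Σ p(x,y) log p(x,y) = 2.5131 bits

Right side — compute H(Y|X) from the conditional distributions:
P(X) = (15/28, 13/28), so H(X) = 0.9963 bits
H(Y|X) = Σ_x P(X=x) · H(Y|X=x):
  P(Y|X=0) = (4/15, 2/5, 1/3), H(Y|X=0) = 1.5656, weight P(X=0) = 15/28
  P(Y|X=1) = (6/13, 2/13, 5/13), H(Y|X=1) = 1.4605, weight P(X=1) = 13/28
H(Y|X) = 1.5168 bits

H(X) + H(Y|X) = 0.9963 + 1.5168 = 2.5131 bits

Both sides equal 2.5131 bits. ✓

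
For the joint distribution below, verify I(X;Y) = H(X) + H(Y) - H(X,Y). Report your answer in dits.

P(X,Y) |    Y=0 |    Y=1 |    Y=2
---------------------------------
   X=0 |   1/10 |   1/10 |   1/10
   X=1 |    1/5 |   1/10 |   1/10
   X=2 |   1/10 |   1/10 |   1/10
I(X;Y) = 0.0060 dits

Mutual information has multiple equivalent forms:
- I(X;Y) = H(X) - H(X|Y)
- I(X;Y) = H(Y) - H(Y|X)
- I(X;Y) = H(X) + H(Y) - H(X,Y)

Computing all quantities:
H(X) = 0.4729, H(Y) = 0.4729, H(X,Y) = 0.9398
H(X|Y) = 0.4669, H(Y|X) = 0.4669

Verification:
H(X) - H(X|Y) = 0.4729 - 0.4669 = 0.0060
H(Y) - H(Y|X) = 0.4729 - 0.4669 = 0.0060
H(X) + H(Y) - H(X,Y) = 0.4729 + 0.4729 - 0.9398 = 0.0060

All forms give I(X;Y) = 0.0060 dits. ✓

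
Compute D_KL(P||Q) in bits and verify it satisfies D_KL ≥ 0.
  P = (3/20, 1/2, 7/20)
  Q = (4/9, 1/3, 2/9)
0.2868 bits

KL divergence satisfies the Gibbs inequality: D_KL(P||Q) ≥ 0 for all distributions P, Q.

D_KL(P||Q) = Σ p(x) log(p(x)/q(x))
Term by term:
  x=0: 3/20 × log_2[(3/20)/(4/9)] = -0.2351
  x=1: 1/2 × log_2[(1/2)/(1/3)] = 0.2925
  x=2: 7/20 × log_2[(7/20)/(2/9)] = 0.2294
D_KL(P||Q) = 0.2868 bits

D_KL(P||Q) = 0.2868 ≥ 0 ✓

This non-negativity is a fundamental property: relative entropy cannot be negative because it measures how different Q is from P.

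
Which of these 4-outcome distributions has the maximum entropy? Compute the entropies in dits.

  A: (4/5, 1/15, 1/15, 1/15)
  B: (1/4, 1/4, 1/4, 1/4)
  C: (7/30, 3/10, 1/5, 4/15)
B

For a discrete distribution over n outcomes, entropy is maximized by the uniform distribution.

Computing entropies:
H(A) = 0.3127 dits
H(B) = 0.6021 dits
H(C) = 0.5972 dits

The uniform distribution (where all probabilities equal 1/4) achieves the maximum entropy of log_10(4) = 0.6021 dits.

Distribution B has the highest entropy.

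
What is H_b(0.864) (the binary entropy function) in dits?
0.1727 dits

The binary entropy function is:
H(p) = -p log(p) - (1-p) log(1-p)

H(0.864) = -0.864 × log_10(0.864) - 0.136 × log_10(0.136)
H(0.864) = 0.1727 dits

Note: Binary entropy is maximized at p=0.5 (H=1 bit) and minimized at p=0 or p=1 (H=0).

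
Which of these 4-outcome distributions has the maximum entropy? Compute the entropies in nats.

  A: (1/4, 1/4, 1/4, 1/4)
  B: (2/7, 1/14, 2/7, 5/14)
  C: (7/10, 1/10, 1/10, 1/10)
A

For a discrete distribution over n outcomes, entropy is maximized by the uniform distribution.

Computing entropies:
H(A) = 1.3863 nats
H(B) = 1.2721 nats
H(C) = 0.9404 nats

The uniform distribution (where all probabilities equal 1/4) achieves the maximum entropy of log_e(4) = 1.3863 nats.

Distribution A has the highest entropy.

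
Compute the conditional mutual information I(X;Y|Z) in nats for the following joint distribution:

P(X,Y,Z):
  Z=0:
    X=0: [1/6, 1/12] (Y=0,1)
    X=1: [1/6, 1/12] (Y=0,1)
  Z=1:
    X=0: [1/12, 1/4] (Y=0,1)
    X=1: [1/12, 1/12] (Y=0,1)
0.0153 nats

Conditional mutual information: I(X;Y|Z) = H(X|Z) + H(Y|Z) - H(X,Y|Z)

H(Z) = 0.6931
H(X,Z) = 1.3580 → H(X|Z) = 0.6648
H(Y,Z) = 1.3297 → H(Y|Z) = 0.6365
H(X,Y,Z) = 1.9792 → H(X,Y|Z) = 1.2861

I(X;Y|Z) = 0.6648 + 0.6365 - 1.2861 = 0.0153 nats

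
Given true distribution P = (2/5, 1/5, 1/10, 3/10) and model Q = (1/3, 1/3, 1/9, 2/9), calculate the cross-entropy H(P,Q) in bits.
1.9189 bits

Cross-entropy: H(P,Q) = -Σ p(x) log q(x)

Alternatively: H(P,Q) = H(P) + D_KL(P||Q)
H(P) = 1.8464 bits
D_KL(P||Q) = 0.0725 bits

H(P,Q) = 1.8464 + 0.0725 = 1.9189 bits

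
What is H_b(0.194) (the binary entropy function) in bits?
0.7098 bits

The binary entropy function is:
H(p) = -p log(p) - (1-p) log(1-p)

H(0.194) = -0.194 × log_2(0.194) - 0.806 × log_2(0.806)
H(0.194) = 0.7098 bits

Note: Binary entropy is maximized at p=0.5 (H=1 bit) and minimized at p=0 or p=1 (H=0).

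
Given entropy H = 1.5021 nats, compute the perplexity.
4.4911

Perplexity is e^H (or exp(H) for natural log).

H = 1.5021 nats
Perplexity = e^1.5021 = 4.4911

Interpretation: The model's uncertainty is equivalent to choosing uniformly among 4.5 options.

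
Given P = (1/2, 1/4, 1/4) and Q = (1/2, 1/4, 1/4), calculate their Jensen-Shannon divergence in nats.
0.0000 nats

Jensen-Shannon divergence is:
JSD(P||Q) = 0.5 × D_KL(P||M) + 0.5 × D_KL(Q||M)
where M = 0.5 × (P + Q) is the mixture distribution.

M = 0.5 × (1/2, 1/4, 1/4) + 0.5 × (1/2, 1/4, 1/4) = (1/2, 1/4, 1/4)

D_KL(P||M) = 0.0000 nats
D_KL(Q||M) = 0.0000 nats

JSD(P||Q) = 0.5 × 0.0000 + 0.5 × 0.0000 = 0.0000 nats

Unlike KL divergence, JSD is symmetric and bounded: 0 ≤ JSD ≤ log(2).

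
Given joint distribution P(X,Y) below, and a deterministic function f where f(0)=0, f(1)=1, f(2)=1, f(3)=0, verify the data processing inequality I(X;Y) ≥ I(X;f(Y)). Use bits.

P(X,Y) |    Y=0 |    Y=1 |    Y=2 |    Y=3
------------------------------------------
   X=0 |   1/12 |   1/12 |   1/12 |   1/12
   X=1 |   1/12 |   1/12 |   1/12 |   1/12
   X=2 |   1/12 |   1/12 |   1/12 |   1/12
I(X;Y) = 0.0000, I(X;f(Y)) = 0.0000, inequality holds: 0.0000 ≥ 0.0000

Data Processing Inequality: For any Markov chain X → Y → Z, we have I(X;Y) ≥ I(X;Z).

Here Z = f(Y) is a deterministic function of Y, forming X → Y → Z.

Original I(X;Y) = 0.0000 bits

After applying f:
P(X,Z) where Z=f(Y):
- P(X,Z=0) = P(X,Y=0) + P(X,Y=3)
- P(X,Z=1) = P(X,Y=1) + P(X,Y=2)

I(X;Z) = I(X;f(Y)) = 0.0000 bits

Verification: 0.0000 ≥ 0.0000 ✓

Information cannot be created by processing; the function f can only lose information about X.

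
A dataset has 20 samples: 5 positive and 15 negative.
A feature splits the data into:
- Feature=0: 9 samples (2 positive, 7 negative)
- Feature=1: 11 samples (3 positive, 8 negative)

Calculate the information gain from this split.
0.0024 bits

Information Gain = H(Y) - H(Y|Feature)

Before split:
P(positive) = 5/20 = 0.2500
H(Y) = 0.8113 bits

After split:
Feature=0: H = 0.7642 bits (weight = 9/20)
Feature=1: H = 0.8454 bits (weight = 11/20)
H(Y|Feature) = (9/20)×0.7642 + (11/20)×0.8454 = 0.8088 bits

Information Gain = 0.8113 - 0.8088 = 0.0024 bits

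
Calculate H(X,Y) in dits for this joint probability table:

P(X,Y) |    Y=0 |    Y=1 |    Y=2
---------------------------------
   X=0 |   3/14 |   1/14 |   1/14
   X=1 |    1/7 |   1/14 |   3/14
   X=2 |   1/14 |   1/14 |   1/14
0.8986 dits

Joint entropy is H(X,Y) = -Σ_{x,y} p(x,y) log p(x,y).

Summing over all non-zero entries:
H(X,Y) = -[3/14·log_10(3/14) + 1/14·log_10(1/14) + 1/14·log_10(1/14) + 1/7·log_10(1/7) + 1/14·log_10(1/14) + 3/14·log_10(3/14) + 1/14·log_10(1/14) + 1/14·log_10(1/14) + 1/14·log_10(1/14)]
H(X,Y) = 0.8986 dits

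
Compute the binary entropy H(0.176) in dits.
0.2021 dits

The binary entropy function is:
H(p) = -p log(p) - (1-p) log(1-p)

H(0.176) = -0.176 × log_10(0.176) - 0.824 × log_10(0.824)
H(0.176) = 0.2021 dits

Note: Binary entropy is maximized at p=0.5 (H=1 bit) and minimized at p=0 or p=1 (H=0).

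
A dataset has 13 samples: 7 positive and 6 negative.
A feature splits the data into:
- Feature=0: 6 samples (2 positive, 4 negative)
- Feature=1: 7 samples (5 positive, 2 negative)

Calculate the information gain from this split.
0.1071 bits

Information Gain = H(Y) - H(Y|Feature)

Before split:
P(positive) = 7/13 = 0.5385
H(Y) = 0.9957 bits

After split:
Feature=0: H = 0.9183 bits (weight = 6/13)
Feature=1: H = 0.8631 bits (weight = 7/13)
H(Y|Feature) = (6/13)×0.9183 + (7/13)×0.8631 = 0.8886 bits

Information Gain = 0.9957 - 0.8886 = 0.1071 bits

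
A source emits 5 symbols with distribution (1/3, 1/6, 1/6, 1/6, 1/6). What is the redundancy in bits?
0.0703 bits

Redundancy measures how far a source is from maximum entropy:
R = H_max - H(X)

Maximum entropy for 5 symbols: H_max = log_2(5) = 2.3219 bits
Actual entropy: H(X) = 2.2516 bits
Redundancy: R = 2.3219 - 2.2516 = 0.0703 bits

This redundancy represents potential for compression: the source could be compressed by 0.0703 bits per symbol.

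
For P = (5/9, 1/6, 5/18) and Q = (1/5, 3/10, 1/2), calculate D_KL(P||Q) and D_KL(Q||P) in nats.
D_KL(P||Q) = 0.3063, D_KL(Q||P) = 0.2659

KL divergence is not symmetric: D_KL(P||Q) ≠ D_KL(Q||P) in general.

D_KL(P||Q) = 0.3063 nats
D_KL(Q||P) = 0.2659 nats

No, they are not equal!

This asymmetry is why KL divergence is not a true distance metric.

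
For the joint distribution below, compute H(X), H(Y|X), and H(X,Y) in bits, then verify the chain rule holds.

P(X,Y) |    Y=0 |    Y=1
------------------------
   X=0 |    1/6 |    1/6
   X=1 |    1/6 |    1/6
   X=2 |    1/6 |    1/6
H(X,Y) = 2.5850, H(X) = 1.5850, H(Y|X) = 1.0000 (all in bits)

Chain rule: H(X,Y) = H(X) + H(Y|X)

Left side — joint entropy directly:
H(X,Y) = -Σ p(x,y) log p(x,y) = 2.5850 bits

Right side — compute H(Y|X) from the conditional distributions:
P(X) = (1/3, 1/3, 1/3), so H(X) = 1.5850 bits
H(Y|X) = Σ_x P(X=x) · H(Y|X=x):
  P(Y|X=0) = (1/2, 1/2), H(Y|X=0) = 1.0000, weight P(X=0) = 1/3
  P(Y|X=1) = (1/2, 1/2), H(Y|X=1) = 1.0000, weight P(X=1) = 1/3
  P(Y|X=2) = (1/2, 1/2), H(Y|X=2) = 1.0000, weight P(X=2) = 1/3
H(Y|X) = 1.0000 bits

H(X) + H(Y|X) = 1.5850 + 1.0000 = 2.5850 bits

Both sides equal 2.5850 bits. ✓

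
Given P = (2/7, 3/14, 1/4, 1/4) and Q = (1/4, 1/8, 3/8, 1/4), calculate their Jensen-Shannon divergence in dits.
0.0056 dits

Jensen-Shannon divergence is:
JSD(P||Q) = 0.5 × D_KL(P||M) + 0.5 × D_KL(Q||M)
where M = 0.5 × (P + Q) is the mixture distribution.

M = 0.5 × (2/7, 3/14, 1/4, 1/4) + 0.5 × (1/4, 1/8, 3/8, 1/4) = (0.267857, 0.169643, 5/16, 1/4)

D_KL(P||M) = 0.0055 dits
D_KL(Q||M) = 0.0056 dits

JSD(P||Q) = 0.5 × 0.0055 + 0.5 × 0.0056 = 0.0056 dits

Unlike KL divergence, JSD is symmetric and bounded: 0 ≤ JSD ≤ log(2).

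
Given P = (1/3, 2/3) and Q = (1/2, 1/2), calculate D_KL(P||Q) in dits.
0.0246 dits

KL divergence: D_KL(P||Q) = Σ p(x) log(p(x)/q(x))

Computing term by term:
  x=0: 1/3 × log_10[(1/3)/(1/2)] = 1/3 × -0.1761 = -0.0587
  x=1: 2/3 × log_10[(2/3)/(1/2)] = 2/3 × 0.1249 = 0.0833

D_KL(P||Q) = 0.0246 dits

Note: KL divergence is always non-negative and equals 0 iff P = Q.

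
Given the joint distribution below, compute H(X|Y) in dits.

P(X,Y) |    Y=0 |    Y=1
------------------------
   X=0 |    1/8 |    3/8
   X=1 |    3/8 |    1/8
0.2442 dits

Using the chain rule: H(X|Y) = H(X,Y) - H(Y)

First, compute H(X,Y) = 0.5452 dits

Marginal P(Y) = (1/2, 1/2)
H(Y) = 0.3010 dits

H(X|Y) = H(X,Y) - H(Y) = 0.5452 - 0.3010 = 0.2442 dits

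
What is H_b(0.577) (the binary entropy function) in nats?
0.6812 nats

The binary entropy function is:
H(p) = -p log(p) - (1-p) log(1-p)

H(0.577) = -0.577 × log_e(0.577) - 0.423 × log_e(0.423)
H(0.577) = 0.6812 nats

Note: Binary entropy is maximized at p=0.5 (H=1 bit) and minimized at p=0 or p=1 (H=0).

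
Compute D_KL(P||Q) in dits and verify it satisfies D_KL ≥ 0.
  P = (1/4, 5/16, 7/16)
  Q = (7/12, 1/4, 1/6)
0.1217 dits

KL divergence satisfies the Gibbs inequality: D_KL(P||Q) ≥ 0 for all distributions P, Q.

D_KL(P||Q) = Σ p(x) log(p(x)/q(x))
Term by term:
  x=0: 1/4 × log_10[(1/4)/(7/12)] = -0.0920
  x=1: 5/16 × log_10[(5/16)/(1/4)] = 0.0303
  x=2: 7/16 × log_10[(7/16)/(1/6)] = 0.1834
D_KL(P||Q) = 0.1217 dits

D_KL(P||Q) = 0.1217 ≥ 0 ✓

This non-negativity is a fundamental property: relative entropy cannot be negative because it measures how different Q is from P.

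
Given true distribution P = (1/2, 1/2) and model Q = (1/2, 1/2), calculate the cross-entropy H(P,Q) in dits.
0.3010 dits

Cross-entropy: H(P,Q) = -Σ p(x) log q(x)

Alternatively: H(P,Q) = H(P) + D_KL(P||Q)
H(P) = 0.3010 dits
D_KL(P||Q) = 0.0000 dits

H(P,Q) = 0.3010 + 0.0000 = 0.3010 dits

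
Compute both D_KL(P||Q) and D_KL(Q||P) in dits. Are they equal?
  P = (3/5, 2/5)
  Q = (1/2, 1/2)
D_KL(P||Q) = 0.0087, D_KL(Q||P) = 0.0089

KL divergence is not symmetric: D_KL(P||Q) ≠ D_KL(Q||P) in general.

D_KL(P||Q) = 0.0087 dits
D_KL(Q||P) = 0.0089 dits

No, they are not equal!

This asymmetry is why KL divergence is not a true distance metric.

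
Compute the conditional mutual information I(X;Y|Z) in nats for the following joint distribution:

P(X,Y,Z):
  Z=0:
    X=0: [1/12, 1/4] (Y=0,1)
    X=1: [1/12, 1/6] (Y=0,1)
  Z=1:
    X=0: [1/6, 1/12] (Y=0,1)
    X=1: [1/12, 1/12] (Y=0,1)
0.0082 nats

Conditional mutual information: I(X;Y|Z) = H(X|Z) + H(Y|Z) - H(X,Y|Z)

H(Z) = 0.6792
H(X,Z) = 1.3580 → H(X|Z) = 0.6788
H(Y,Z) = 1.3086 → H(Y|Z) = 0.6294
H(X,Y,Z) = 1.9792 → H(X,Y|Z) = 1.3000

I(X;Y|Z) = 0.6788 + 0.6294 - 1.3000 = 0.0082 nats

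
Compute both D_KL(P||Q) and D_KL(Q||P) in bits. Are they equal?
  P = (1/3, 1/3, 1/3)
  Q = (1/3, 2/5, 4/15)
D_KL(P||Q) = 0.0196, D_KL(Q||P) = 0.0194

KL divergence is not symmetric: D_KL(P||Q) ≠ D_KL(Q||P) in general.

D_KL(P||Q) = 0.0196 bits
D_KL(Q||P) = 0.0194 bits

No, they are not equal!

This asymmetry is why KL divergence is not a true distance metric.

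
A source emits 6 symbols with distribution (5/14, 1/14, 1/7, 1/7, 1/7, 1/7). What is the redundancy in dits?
0.0537 dits

Redundancy measures how far a source is from maximum entropy:
R = H_max - H(X)

Maximum entropy for 6 symbols: H_max = log_10(6) = 0.7782 dits
Actual entropy: H(X) = 0.7245 dits
Redundancy: R = 0.7782 - 0.7245 = 0.0537 dits

This redundancy represents potential for compression: the source could be compressed by 0.0537 dits per symbol.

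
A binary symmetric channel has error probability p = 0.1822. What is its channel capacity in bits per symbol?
0.3151 bits

For a binary symmetric channel (BSC) with error probability p:
Capacity C = 1 - H(p) bits per symbol

where H(p) = -p log₂(p) - (1-p) log₂(1-p) is the binary entropy function.

H(0.1822) = 0.6849 bits
C = 1 - 0.6849 = 0.3151 bits per symbol

This means we can reliably transmit up to 0.3151 bits of information per channel use.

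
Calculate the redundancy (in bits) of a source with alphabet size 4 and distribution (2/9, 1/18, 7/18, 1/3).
0.2279 bits

Redundancy measures how far a source is from maximum entropy:
R = H_max - H(X)

Maximum entropy for 4 symbols: H_max = log_2(4) = 2.0000 bits
Actual entropy: H(X) = 1.7721 bits
Redundancy: R = 2.0000 - 1.7721 = 0.2279 bits

This redundancy represents potential for compression: the source could be compressed by 0.2279 bits per symbol.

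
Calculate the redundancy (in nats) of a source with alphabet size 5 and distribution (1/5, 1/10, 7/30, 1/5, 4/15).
0.0434 nats

Redundancy measures how far a source is from maximum entropy:
R = H_max - H(X)

Maximum entropy for 5 symbols: H_max = log_e(5) = 1.6094 nats
Actual entropy: H(X) = 1.5661 nats
Redundancy: R = 1.6094 - 1.5661 = 0.0434 nats

This redundancy represents potential for compression: the source could be compressed by 0.0434 nats per symbol.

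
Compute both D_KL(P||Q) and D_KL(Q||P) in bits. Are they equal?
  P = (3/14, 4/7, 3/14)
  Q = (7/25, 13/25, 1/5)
D_KL(P||Q) = 0.0164, D_KL(Q||P) = 0.0174

KL divergence is not symmetric: D_KL(P||Q) ≠ D_KL(Q||P) in general.

D_KL(P||Q) = 0.0164 bits
D_KL(Q||P) = 0.0174 bits

No, they are not equal!

This asymmetry is why KL divergence is not a true distance metric.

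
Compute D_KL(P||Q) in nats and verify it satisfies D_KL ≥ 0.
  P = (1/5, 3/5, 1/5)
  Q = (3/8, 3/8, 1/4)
0.1117 nats

KL divergence satisfies the Gibbs inequality: D_KL(P||Q) ≥ 0 for all distributions P, Q.

D_KL(P||Q) = Σ p(x) log(p(x)/q(x))
Term by term:
  x=0: 1/5 × log_e[(1/5)/(3/8)] = -0.1257
  x=1: 3/5 × log_e[(3/5)/(3/8)] = 0.2820
  x=2: 1/5 × log_e[(1/5)/(1/4)] = -0.0446
D_KL(P||Q) = 0.1117 nats

D_KL(P||Q) = 0.1117 ≥ 0 ✓

This non-negativity is a fundamental property: relative entropy cannot be negative because it measures how different Q is from P.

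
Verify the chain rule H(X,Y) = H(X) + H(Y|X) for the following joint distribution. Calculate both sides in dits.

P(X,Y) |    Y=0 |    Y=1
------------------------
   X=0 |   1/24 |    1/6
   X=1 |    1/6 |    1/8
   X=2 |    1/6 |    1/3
H(X,Y) = 0.7185, H(X) = 0.4485, H(Y|X) = 0.2700 (all in dits)

Chain rule: H(X,Y) = H(X) + H(Y|X)

Left side — joint entropy directly:
H(X,Y) = -Σ p(x,y) log p(x,y) = 0.7185 dits

Right side — compute H(Y|X) from the conditional distributions:
P(X) = (5/24, 7/24, 1/2), so H(X) = 0.4485 dits
H(Y|X) = Σ_x P(X=x) · H(Y|X=x):
  P(Y|X=0) = (1/5, 4/5), H(Y|X=0) = 0.2173, weight P(X=0) = 5/24
  P(Y|X=1) = (4/7, 3/7), H(Y|X=1) = 0.2966, weight P(X=1) = 7/24
  P(Y|X=2) = (1/3, 2/3), H(Y|X=2) = 0.2764, weight P(X=2) = 1/2
H(Y|X) = 0.2700 dits

H(X) + H(Y|X) = 0.4485 + 0.2700 = 0.7185 dits

Both sides equal 0.7185 dits. ✓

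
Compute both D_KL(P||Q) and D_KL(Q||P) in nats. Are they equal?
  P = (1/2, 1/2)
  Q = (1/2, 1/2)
D_KL(P||Q) = 0.0000, D_KL(Q||P) = 0.0000

KL divergence is not symmetric: D_KL(P||Q) ≠ D_KL(Q||P) in general.

D_KL(P||Q) = 0.0000 nats
D_KL(Q||P) = 0.0000 nats

In this case they happen to be equal (to 4 decimal places).

This asymmetry is why KL divergence is not a true distance metric.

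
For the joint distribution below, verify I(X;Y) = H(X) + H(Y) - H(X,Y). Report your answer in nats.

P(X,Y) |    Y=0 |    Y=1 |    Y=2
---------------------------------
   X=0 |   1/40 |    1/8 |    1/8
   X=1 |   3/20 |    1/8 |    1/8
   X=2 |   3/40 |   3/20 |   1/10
I(X;Y) = 0.0417 nats

Mutual information has multiple equivalent forms:
- I(X;Y) = H(X) - H(X|Y)
- I(X;Y) = H(Y) - H(Y|X)
- I(X;Y) = H(X) + H(Y) - H(X,Y)

Computing all quantities:
H(X) = 1.0868, H(Y) = 1.0805, H(X,Y) = 2.1256
H(X|Y) = 1.0451, H(Y|X) = 1.0388

Verification:
H(X) - H(X|Y) = 1.0868 - 1.0451 = 0.0417
H(Y) - H(Y|X) = 1.0805 - 1.0388 = 0.0417
H(X) + H(Y) - H(X,Y) = 1.0868 + 1.0805 - 2.1256 = 0.0417

All forms give I(X;Y) = 0.0417 nats. ✓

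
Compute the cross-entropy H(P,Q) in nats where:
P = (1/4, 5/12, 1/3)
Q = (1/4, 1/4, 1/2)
1.1552 nats

Cross-entropy: H(P,Q) = -Σ p(x) log q(x)

Alternatively: H(P,Q) = H(P) + D_KL(P||Q)
H(P) = 1.0776 nats
D_KL(P||Q) = 0.0777 nats

H(P,Q) = 1.0776 + 0.0777 = 1.1552 nats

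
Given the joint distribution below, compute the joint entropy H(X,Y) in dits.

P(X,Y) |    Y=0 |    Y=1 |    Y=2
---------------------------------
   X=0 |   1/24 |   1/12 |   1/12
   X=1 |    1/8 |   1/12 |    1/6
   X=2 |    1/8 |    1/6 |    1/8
0.9253 dits

Joint entropy is H(X,Y) = -Σ_{x,y} p(x,y) log p(x,y).

Summing over all non-zero entries:
H(X,Y) = -[1/24·log_10(1/24) + 1/12·log_10(1/12) + 1/12·log_10(1/12) + 1/8·log_10(1/8) + 1/12·log_10(1/12) + 1/6·log_10(1/6) + 1/8·log_10(1/8) + 1/6·log_10(1/6) + 1/8·log_10(1/8)]
H(X,Y) = 0.9253 dits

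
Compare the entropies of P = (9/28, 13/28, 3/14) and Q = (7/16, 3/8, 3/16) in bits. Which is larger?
P

Computing entropies in bits:
H(P) = 1.5165
H(Q) = 1.5052

Distribution P has higher entropy.

Intuition: The distribution closer to uniform (more spread out) has higher entropy.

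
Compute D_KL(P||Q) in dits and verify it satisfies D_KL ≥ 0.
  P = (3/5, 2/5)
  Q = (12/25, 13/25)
0.0126 dits

KL divergence satisfies the Gibbs inequality: D_KL(P||Q) ≥ 0 for all distributions P, Q.

D_KL(P||Q) = Σ p(x) log(p(x)/q(x))
Term by term:
  x=0: 3/5 × log_10[(3/5)/(12/25)] = 0.0581
  x=1: 2/5 × log_10[(2/5)/(13/25)] = -0.0456
D_KL(P||Q) = 0.0126 dits

D_KL(P||Q) = 0.0126 ≥ 0 ✓

This non-negativity is a fundamental property: relative entropy cannot be negative because it measures how different Q is from P.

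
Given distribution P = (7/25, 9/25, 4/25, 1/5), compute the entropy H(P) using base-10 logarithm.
0.5817 dits

Shannon entropy is H(X) = -Σ p(x) log p(x).

For P = (7/25, 9/25, 4/25, 1/5):
H = -7/25 × log_10(7/25) -9/25 × log_10(9/25) -4/25 × log_10(4/25) -1/5 × log_10(1/5)
H = 0.5817 dits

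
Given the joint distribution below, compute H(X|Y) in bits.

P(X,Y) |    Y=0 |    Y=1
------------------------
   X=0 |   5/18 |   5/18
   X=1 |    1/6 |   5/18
0.9797 bits

Using the chain rule: H(X|Y) = H(X,Y) - H(Y)

First, compute H(X,Y) = 1.9708 bits

Marginal P(Y) = (4/9, 5/9)
H(Y) = 0.9911 bits

H(X|Y) = H(X,Y) - H(Y) = 1.9708 - 0.9911 = 0.9797 bits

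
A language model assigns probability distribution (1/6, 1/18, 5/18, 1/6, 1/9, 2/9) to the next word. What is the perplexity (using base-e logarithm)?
5.4304

Perplexity is e^H (or exp(H) for natural log).

First, H = -Σ p log p = 1.6920 nats
Perplexity = e^1.6920 = 5.4304

Interpretation: The model's uncertainty is equivalent to choosing uniformly among 5.4 options.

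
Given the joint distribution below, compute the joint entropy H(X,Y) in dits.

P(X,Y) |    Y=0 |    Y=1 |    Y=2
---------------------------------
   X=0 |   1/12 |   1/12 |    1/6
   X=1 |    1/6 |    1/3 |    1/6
0.7280 dits

Joint entropy is H(X,Y) = -Σ_{x,y} p(x,y) log p(x,y).

Summing over all non-zero entries:
H(X,Y) = -[1/12·log_10(1/12) + 1/12·log_10(1/12) + 1/6·log_10(1/6) + 1/6·log_10(1/6) + 1/3·log_10(1/3) + 1/6·log_10(1/6)]
H(X,Y) = 0.7280 dits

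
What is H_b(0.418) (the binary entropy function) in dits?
0.2952 dits

The binary entropy function is:
H(p) = -p log(p) - (1-p) log(1-p)

H(0.418) = -0.418 × log_10(0.418) - 0.582 × log_10(0.582)
H(0.418) = 0.2952 dits

Note: Binary entropy is maximized at p=0.5 (H=1 bit) and minimized at p=0 or p=1 (H=0).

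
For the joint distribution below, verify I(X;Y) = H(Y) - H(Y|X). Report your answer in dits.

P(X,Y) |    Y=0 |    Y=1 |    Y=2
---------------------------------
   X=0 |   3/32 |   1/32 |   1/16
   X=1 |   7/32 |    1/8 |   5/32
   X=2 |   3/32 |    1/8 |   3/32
I(X;Y) = 0.0089 dits

Mutual information has multiple equivalent forms:
- I(X;Y) = H(X) - H(X|Y)
- I(X;Y) = H(Y) - H(Y|X)
- I(X;Y) = H(X) + H(Y) - H(X,Y)

Computing all quantities:
H(X) = 0.4447, H(Y) = 0.4717, H(X,Y) = 0.9076
H(X|Y) = 0.4358, H(Y|X) = 0.4629

Verification:
H(X) - H(X|Y) = 0.4447 - 0.4358 = 0.0089
H(Y) - H(Y|X) = 0.4717 - 0.4629 = 0.0089
H(X) + H(Y) - H(X,Y) = 0.4447 + 0.4717 - 0.9076 = 0.0089

All forms give I(X;Y) = 0.0089 dits. ✓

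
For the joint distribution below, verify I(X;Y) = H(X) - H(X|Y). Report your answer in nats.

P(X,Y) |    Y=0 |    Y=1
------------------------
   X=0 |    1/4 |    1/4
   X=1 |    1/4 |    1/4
I(X;Y) = 0.0000 nats

Mutual information has multiple equivalent forms:
- I(X;Y) = H(X) - H(X|Y)
- I(X;Y) = H(Y) - H(Y|X)
- I(X;Y) = H(X) + H(Y) - H(X,Y)

Computing all quantities:
H(X) = 0.6931, H(Y) = 0.6931, H(X,Y) = 1.3863
H(X|Y) = 0.6931, H(Y|X) = 0.6931

Verification:
H(X) - H(X|Y) = 0.6931 - 0.6931 = 0.0000
H(Y) - H(Y|X) = 0.6931 - 0.6931 = 0.0000
H(X) + H(Y) - H(X,Y) = 0.6931 + 0.6931 - 1.3863 = 0.0000

All forms give I(X;Y) = 0.0000 nats. ✓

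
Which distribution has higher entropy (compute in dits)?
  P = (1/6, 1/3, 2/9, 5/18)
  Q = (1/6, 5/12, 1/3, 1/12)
P

Computing entropies in dits:
H(P) = 0.5884
H(Q) = 0.5371

Distribution P has higher entropy.

Intuition: The distribution closer to uniform (more spread out) has higher entropy.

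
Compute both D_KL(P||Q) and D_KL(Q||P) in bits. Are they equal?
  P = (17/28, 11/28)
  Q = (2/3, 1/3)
D_KL(P||Q) = 0.0112, D_KL(Q||P) = 0.0109

KL divergence is not symmetric: D_KL(P||Q) ≠ D_KL(Q||P) in general.

D_KL(P||Q) = 0.0112 bits
D_KL(Q||P) = 0.0109 bits

No, they are not equal!

This asymmetry is why KL divergence is not a true distance metric.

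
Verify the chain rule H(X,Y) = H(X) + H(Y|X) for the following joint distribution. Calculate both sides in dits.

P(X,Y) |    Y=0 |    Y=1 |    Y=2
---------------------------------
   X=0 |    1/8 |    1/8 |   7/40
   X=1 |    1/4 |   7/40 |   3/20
H(X,Y) = 0.7648, H(X) = 0.2961, H(Y|X) = 0.4687 (all in dits)

Chain rule: H(X,Y) = H(X) + H(Y|X)

Left side — joint entropy directly:
H(X,Y) = -Σ p(x,y) log p(x,y) = 0.7648 dits

Right side — compute H(Y|X) from the conditional distributions:
P(X) = (17/40, 23/40), so H(X) = 0.2961 dits
H(Y|X) = Σ_x P(X=x) · H(Y|X=x):
  P(Y|X=0) = (5/17, 5/17, 7/17), H(Y|X=0) = 0.4713, weight P(X=0) = 17/40
  P(Y|X=1) = (10/23, 7/23, 6/23), H(Y|X=1) = 0.4667, weight P(X=1) = 23/40
H(Y|X) = 0.4687 dits

H(X) + H(Y|X) = 0.2961 + 0.4687 = 0.7648 dits

Both sides equal 0.7648 dits. ✓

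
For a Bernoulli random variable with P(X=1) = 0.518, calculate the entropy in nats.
0.6925 nats

The binary entropy function is:
H(p) = -p log(p) - (1-p) log(1-p)

H(0.518) = -0.518 × log_e(0.518) - 0.482 × log_e(0.482)
H(0.518) = 0.6925 nats

Note: Binary entropy is maximized at p=0.5 (H=1 bit) and minimized at p=0 or p=1 (H=0).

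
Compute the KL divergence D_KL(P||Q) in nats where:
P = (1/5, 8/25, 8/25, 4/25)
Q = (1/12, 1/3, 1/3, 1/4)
0.0776 nats

KL divergence: D_KL(P||Q) = Σ p(x) log(p(x)/q(x))

Computing term by term:
  x=0: 1/5 × log_e[(1/5)/(1/12)] = 1/5 × 0.8755 = 0.1751
  x=1: 8/25 × log_e[(8/25)/(1/3)] = 8/25 × -0.0408 = -0.0131
  x=2: 8/25 × log_e[(8/25)/(1/3)] = 8/25 × -0.0408 = -0.0131
  x=3: 4/25 × log_e[(4/25)/(1/4)] = 4/25 × -0.4463 = -0.0714

D_KL(P||Q) = 0.0776 nats

Note: KL divergence is always non-negative and equals 0 iff P = Q.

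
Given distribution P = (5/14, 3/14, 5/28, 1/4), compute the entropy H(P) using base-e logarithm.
1.3520 nats

Shannon entropy is H(X) = -Σ p(x) log p(x).

For P = (5/14, 3/14, 5/28, 1/4):
H = -5/14 × log_e(5/14) -3/14 × log_e(3/14) -5/28 × log_e(5/28) -1/4 × log_e(1/4)
H = 1.3520 nats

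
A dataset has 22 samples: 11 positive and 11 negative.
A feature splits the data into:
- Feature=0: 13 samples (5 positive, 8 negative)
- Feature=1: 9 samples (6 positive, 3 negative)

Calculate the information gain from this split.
0.0563 bits

Information Gain = H(Y) - H(Y|Feature)

Before split:
P(positive) = 11/22 = 0.5000
H(Y) = 1.0000 bits

After split:
Feature=0: H = 0.9612 bits (weight = 13/22)
Feature=1: H = 0.9183 bits (weight = 9/22)
H(Y|Feature) = (13/22)×0.9612 + (9/22)×0.9183 = 0.9437 bits

Information Gain = 1.0000 - 0.9437 = 0.0563 bits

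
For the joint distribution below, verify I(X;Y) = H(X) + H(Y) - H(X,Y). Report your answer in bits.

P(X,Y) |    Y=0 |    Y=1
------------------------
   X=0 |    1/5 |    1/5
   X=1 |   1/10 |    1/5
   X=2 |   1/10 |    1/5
I(X;Y) = 0.0200 bits

Mutual information has multiple equivalent forms:
- I(X;Y) = H(X) - H(X|Y)
- I(X;Y) = H(Y) - H(Y|X)
- I(X;Y) = H(X) + H(Y) - H(X,Y)

Computing all quantities:
H(X) = 1.5710, H(Y) = 0.9710, H(X,Y) = 2.5219
H(X|Y) = 1.5510, H(Y|X) = 0.9510

Verification:
H(X) - H(X|Y) = 1.5710 - 1.5510 = 0.0200
H(Y) - H(Y|X) = 0.9710 - 0.9510 = 0.0200
H(X) + H(Y) - H(X,Y) = 1.5710 + 0.9710 - 2.5219 = 0.0200

All forms give I(X;Y) = 0.0200 bits. ✓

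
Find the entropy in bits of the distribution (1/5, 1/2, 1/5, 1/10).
1.7610 bits

Shannon entropy is H(X) = -Σ p(x) log p(x).

For P = (1/5, 1/2, 1/5, 1/10):
H = -1/5 × log_2(1/5) -1/2 × log_2(1/2) -1/5 × log_2(1/5) -1/10 × log_2(1/10)
H = 1.7610 bits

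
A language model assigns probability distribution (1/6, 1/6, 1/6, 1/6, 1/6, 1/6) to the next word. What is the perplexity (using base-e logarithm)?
6.0000

Perplexity is e^H (or exp(H) for natural log).

First, H = -Σ p log p = 1.7918 nats
Perplexity = e^1.7918 = 6.0000

Interpretation: The model's uncertainty is equivalent to choosing uniformly among 6.0 options.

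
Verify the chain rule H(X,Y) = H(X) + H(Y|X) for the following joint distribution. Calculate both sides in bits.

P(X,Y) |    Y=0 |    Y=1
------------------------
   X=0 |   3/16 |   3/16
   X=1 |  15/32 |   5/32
H(X,Y) = 1.8365, H(X) = 0.9544, H(Y|X) = 0.8820 (all in bits)

Chain rule: H(X,Y) = H(X) + H(Y|X)

Left side — joint entropy directly:
H(X,Y) = -Σ p(x,y) log p(x,y) = 1.8365 bits

Right side — compute H(Y|X) from the conditional distributions:
P(X) = (3/8, 5/8), so H(X) = 0.9544 bits
H(Y|X) = Σ_x P(X=x) · H(Y|X=x):
  P(Y|X=0) = (1/2, 1/2), H(Y|X=0) = 1.0000, weight P(X=0) = 3/8
  P(Y|X=1) = (3/4, 1/4), H(Y|X=1) = 0.8113, weight P(X=1) = 5/8
H(Y|X) = 0.8820 bits

H(X) + H(Y|X) = 0.9544 + 0.8820 = 1.8365 bits

Both sides equal 1.8365 bits. ✓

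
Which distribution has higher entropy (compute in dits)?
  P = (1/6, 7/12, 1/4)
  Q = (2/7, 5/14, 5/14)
Q

Computing entropies in dits:
H(P) = 0.4168
H(Q) = 0.4748

Distribution Q has higher entropy.

Intuition: The distribution closer to uniform (more spread out) has higher entropy.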